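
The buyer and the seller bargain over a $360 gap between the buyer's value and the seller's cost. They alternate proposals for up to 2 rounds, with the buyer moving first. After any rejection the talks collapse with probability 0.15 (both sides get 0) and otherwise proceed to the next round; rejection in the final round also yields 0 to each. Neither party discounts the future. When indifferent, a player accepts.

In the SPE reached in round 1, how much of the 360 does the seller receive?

306

Round 2 (the seller proposes): rejection yields 0 for the buyer; the seller offers 0 and keeps 360.
Round 1 (the buyer proposes): rejecting gives the seller an expected 0.85 × 360 = 306; the buyer offers that and keeps 54.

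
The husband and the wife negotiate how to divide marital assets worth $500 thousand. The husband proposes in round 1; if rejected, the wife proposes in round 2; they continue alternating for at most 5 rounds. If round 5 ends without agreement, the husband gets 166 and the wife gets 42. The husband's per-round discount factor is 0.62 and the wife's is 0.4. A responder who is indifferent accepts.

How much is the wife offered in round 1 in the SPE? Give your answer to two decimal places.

97.43

Round 5 (the husband proposes): the wife gets 42 if talks fail, so the husband offers 42 and keeps 458.
Round 4 (the wife proposes): the husband can get 458 next round, worth 0.62 × 458 = 283.96 now. The wife offers 283.96 and keeps 500 − 283.96 = 216.04.
Round 3 (the husband proposes): the wife can get 216.04 next round, worth 0.4 × 216.04 = 86.416 now; the husband offers that and keeps 413.584.
Round 2 (the wife proposes): the husband can get 413.584 next round, worth 0.62 × 413.584 = 256.42208 now; the wife offers that and keeps 243.57792.
Round 1 (the husband proposes): the wife can get 243.57792 next round, worth 0.4 × 243.57792 = 97.431168 now. The husband offers 97.431168 and keeps 500 − 97.431168 = 402.568832.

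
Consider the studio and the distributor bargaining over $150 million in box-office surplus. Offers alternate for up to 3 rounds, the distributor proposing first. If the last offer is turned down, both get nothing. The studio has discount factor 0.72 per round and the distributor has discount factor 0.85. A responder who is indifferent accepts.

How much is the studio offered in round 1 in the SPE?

16.2

By backward induction:
Round 3 (the distributor proposes): the studio will accept anything ≥ 0, so the distributor offers 0 and keeps 150.
Round 2 (the studio proposes): the distributor can get 150 next round, worth 0.85 × 150 = 127.5 now, so the studio offers 127.5, keeping 22.5.
Round 1 (the distributor proposes): the studio can get 22.5 next round, worth 0.72 × 22.5 = 16.2 now; the distributor offers that and keeps 133.8.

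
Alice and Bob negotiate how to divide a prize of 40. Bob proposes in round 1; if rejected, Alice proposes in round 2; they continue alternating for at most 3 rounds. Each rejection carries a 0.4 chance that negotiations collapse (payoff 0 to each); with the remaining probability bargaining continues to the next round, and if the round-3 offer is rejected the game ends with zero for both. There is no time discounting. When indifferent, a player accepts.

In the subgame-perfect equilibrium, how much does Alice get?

9.6

Round 3 (Bob proposes): rejection yields 0 for Alice; Bob offers 0 and keeps 40.
Round 2 (Alice proposes): rejecting gives Bob an expected 0.6 × 40 = 24, so Alice offers 24, keeping 16.
Round 1 (Bob proposes): rejecting gives Alice an expected 0.6 × 16 = 9.6; Bob offers that and keeps 30.4.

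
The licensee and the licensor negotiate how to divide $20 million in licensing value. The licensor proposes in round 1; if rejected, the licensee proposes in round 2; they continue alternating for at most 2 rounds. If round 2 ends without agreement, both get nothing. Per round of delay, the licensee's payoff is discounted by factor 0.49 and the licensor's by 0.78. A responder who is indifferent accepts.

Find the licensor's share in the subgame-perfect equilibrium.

Round 2 (the licensee proposes): the licensor will accept anything ≥ 0, so the licensee offers 0 and keeps 20.
Round 1 (the licensor proposes): the licensee can get 20 next round, worth 0.49 × 20 = 9.8 now. The licensor offers 9.8 and keeps 20 − 9.8 = 10.2.

10.2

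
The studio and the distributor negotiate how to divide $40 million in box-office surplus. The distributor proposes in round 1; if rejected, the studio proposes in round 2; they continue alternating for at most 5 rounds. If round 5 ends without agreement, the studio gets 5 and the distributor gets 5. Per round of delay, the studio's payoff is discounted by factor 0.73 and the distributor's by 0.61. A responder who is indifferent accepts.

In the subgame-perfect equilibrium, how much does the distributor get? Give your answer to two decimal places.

22.55

Work backward from the last round.
Round 5 (the distributor proposes): the studio gets 5 if talks fail, so the distributor offers 5 and keeps 35.
Round 4 (the studio proposes): the distributor can get 35 next round, worth 0.61 × 35 = 21.35 now, so the studio offers 21.35, keeping 18.65.
Round 3 (the distributor proposes): the studio can get 18.65 next round, worth 0.73 × 18.65 = 13.6145 now; the distributor offers that and keeps 26.3855.
Round 2 (the studio proposes): the distributor can get 26.3855 next round, worth 0.61 × 26.3855 = 16.095155 now; the studio offers that and keeps 23.904845.
Round 1 (the distributor proposes): the studio can get 23.904845 next round, worth 0.73 × 23.904845 = 17.45053685 now. The distributor offers 17.45053685 and keeps 40 − 17.45053685 = 22.54946315.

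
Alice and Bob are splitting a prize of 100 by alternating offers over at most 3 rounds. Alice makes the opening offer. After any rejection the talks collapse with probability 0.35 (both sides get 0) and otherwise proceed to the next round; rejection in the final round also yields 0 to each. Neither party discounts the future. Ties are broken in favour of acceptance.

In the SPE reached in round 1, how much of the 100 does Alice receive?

77.25

By backward induction:
Round 3 (Alice proposes): Bob will accept anything ≥ 0, so Alice offers 0 and keeps 100.
Round 2 (Bob proposes): rejecting gives Alice an expected 0.65 × 100 = 65, so Bob offers 65, keeping 35.
Round 1 (Alice proposes): rejecting gives Bob an expected 0.65 × 35 = 22.75. Alice offers 22.75 and keeps 100 − 22.75 = 77.25.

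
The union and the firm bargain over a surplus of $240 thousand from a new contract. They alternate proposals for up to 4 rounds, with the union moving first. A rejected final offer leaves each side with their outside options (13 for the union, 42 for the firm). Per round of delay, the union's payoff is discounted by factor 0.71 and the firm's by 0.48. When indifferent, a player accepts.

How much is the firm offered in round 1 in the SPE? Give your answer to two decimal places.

Round 4 (the firm proposes): the union gets 13 if talks fail, so the firm offers 13 and keeps 227.
Round 3 (the union proposes): the firm can get 227 next round, worth 0.48 × 227 = 108.96 now; the union offers that and keeps 131.04.
Round 2 (the firm proposes): the union can get 131.04 next round, worth 0.71 × 131.04 = 93.0384 now, so the firm offers 93.0384, keeping 146.9616.
Round 1 (the union proposes): the firm can get 146.9616 next round, worth 0.48 × 146.9616 = 70.541568 now; the union offers that and keeps 169.458432.

70.54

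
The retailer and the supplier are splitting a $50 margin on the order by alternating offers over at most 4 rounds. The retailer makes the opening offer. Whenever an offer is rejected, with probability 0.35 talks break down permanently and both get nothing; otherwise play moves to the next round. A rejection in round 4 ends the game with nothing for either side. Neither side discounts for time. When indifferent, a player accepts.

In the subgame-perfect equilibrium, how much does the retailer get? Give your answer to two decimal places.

Round 4 (the supplier proposes): rejection yields 0 for the retailer; the supplier offers 0 and keeps 50.
Round 3 (the retailer proposes): rejecting gives the supplier an expected 0.65 × 50 = 32.5; the retailer offers that and keeps 17.5.
Round 2 (the supplier proposes): rejecting gives the retailer an expected 0.65 × 17.5 = 11.375; the supplier offers that and keeps 38.625.
Round 1 (the retailer proposes): rejecting gives the supplier an expected 0.65 × 38.625 = 25.10625. The retailer offers 25.10625 and keeps 50 − 25.10625 = 24.89375.

24.89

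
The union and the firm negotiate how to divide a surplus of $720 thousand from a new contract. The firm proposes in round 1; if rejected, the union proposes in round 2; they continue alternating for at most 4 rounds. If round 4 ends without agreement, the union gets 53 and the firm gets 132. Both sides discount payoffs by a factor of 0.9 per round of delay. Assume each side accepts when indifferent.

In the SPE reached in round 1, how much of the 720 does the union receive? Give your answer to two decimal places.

Round 4 (the union proposes): the firm gets 132 if talks fail, so the union offers 132 and keeps 588.
Round 3 (the firm proposes): the union can get 588 next round, worth 0.9 × 588 = 529.2 now; the firm offers that and keeps 190.8.
Round 2 (the union proposes): the firm can get 190.8 next round, worth 0.9 × 190.8 = 171.72 now, so the union offers 171.72, keeping 548.28.
Round 1 (the firm proposes): the union can get 548.28 next round, worth 0.9 × 548.28 = 493.452 now. The firm offers 493.452 and keeps 720 − 493.452 = 226.548.

493.45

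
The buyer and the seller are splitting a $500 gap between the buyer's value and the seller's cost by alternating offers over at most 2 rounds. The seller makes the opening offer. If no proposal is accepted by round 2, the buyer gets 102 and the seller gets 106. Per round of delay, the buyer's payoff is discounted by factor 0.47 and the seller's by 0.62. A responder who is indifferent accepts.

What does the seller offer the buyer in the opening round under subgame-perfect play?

185.18

Solve by backward induction from round 2.
Round 2 (the buyer proposes): the seller gets 106 if talks fail, so the buyer offers 106 and keeps 394.
Round 1 (the seller proposes): the buyer can get 394 next round, worth 0.47 × 394 = 185.18 now. The seller offers 185.18 and keeps 500 − 185.18 = 314.82.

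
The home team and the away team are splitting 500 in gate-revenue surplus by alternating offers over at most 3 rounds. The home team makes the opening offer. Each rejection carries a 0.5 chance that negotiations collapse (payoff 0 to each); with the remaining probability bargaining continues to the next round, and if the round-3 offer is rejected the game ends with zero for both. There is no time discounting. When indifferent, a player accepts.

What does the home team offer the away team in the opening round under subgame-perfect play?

125

By backward induction:
Round 3 (the home team proposes): the away team will accept anything ≥ 0, so the home team offers 0 and keeps 500.
Round 2 (the away team proposes): rejecting gives the home team an expected 0.5 × 500 = 250, so the away team offers 250, keeping 250.
Round 1 (the home team proposes): rejecting gives the away team an expected 0.5 × 250 = 125. The home team offers 125 and keeps 500 − 125 = 375.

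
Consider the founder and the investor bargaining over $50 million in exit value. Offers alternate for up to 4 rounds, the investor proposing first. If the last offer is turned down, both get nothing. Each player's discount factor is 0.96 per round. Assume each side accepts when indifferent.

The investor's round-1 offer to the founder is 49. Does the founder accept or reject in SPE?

Accept

Round 4 (the founder proposes): rejection yields 0 for the investor; the founder offers 0 and keeps 50.
Round 3 (the investor proposes): the founder can get 50 next round, worth 0.96 × 50 = 48 now; the investor offers that and keeps 2.
Round 2 (the founder proposes): the investor can get 2 next round, worth 0.96 × 2 = 1.92 now, so the founder offers 1.92, keeping 48.08.
So by rejecting in round 1, the founder gets 48.08 next round, worth 0.96 × 48.08 = 46.1568 now.
Offer 49 ≥ 46.1568, so the founder accepts.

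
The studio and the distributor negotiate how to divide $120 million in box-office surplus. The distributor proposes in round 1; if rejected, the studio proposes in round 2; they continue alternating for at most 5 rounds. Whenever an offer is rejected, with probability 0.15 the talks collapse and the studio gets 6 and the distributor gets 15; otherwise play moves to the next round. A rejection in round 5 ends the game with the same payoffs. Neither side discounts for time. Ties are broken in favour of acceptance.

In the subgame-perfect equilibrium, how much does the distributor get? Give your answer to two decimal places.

Round 5 (the distributor proposes): the studio gets 6 if talks fail, so the distributor offers 6 and keeps 114.
Round 4 (the studio proposes): rejecting gives the distributor an expected 0.85 × 114 + 0.15 × 15 = 99.15. The studio offers 99.15 and keeps 120 − 99.15 = 20.85.
Round 3 (the distributor proposes): rejecting gives the studio an expected 0.85 × 20.85 + 0.15 × 6 = 18.6225; the distributor offers that and keeps 101.3775.
Round 2 (the studio proposes): rejecting gives the distributor an expected 0.85 × 101.3775 + 0.15 × 15 = 88.420875. The studio offers 88.420875 and keeps 120 − 88.420875 = 31.579125.
Round 1 (the distributor proposes): rejecting gives the studio an expected 0.85 × 31.579125 + 0.15 × 6 = 27.74225625, so the distributor offers 27.74225625, keeping 92.25774375.

92.26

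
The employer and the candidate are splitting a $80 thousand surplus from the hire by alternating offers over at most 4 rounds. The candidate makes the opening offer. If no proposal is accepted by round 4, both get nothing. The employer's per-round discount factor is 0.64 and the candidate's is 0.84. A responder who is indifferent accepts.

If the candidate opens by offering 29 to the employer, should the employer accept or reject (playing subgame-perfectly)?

Reject

Round 4 (the employer proposes): rejection yields 0 for the candidate; the employer offers 0 and keeps 80.
Round 3 (the candidate proposes): the employer can get 80 next round, worth 0.64 × 80 = 51.2 now, so the candidate offers 51.2, keeping 28.8.
Round 2 (the employer proposes): the candidate can get 28.8 next round, worth 0.84 × 28.8 = 24.192 now; the employer offers that and keeps 55.808.
So by rejecting in round 1, the employer gets 55.808 next round, worth 0.64 × 55.808 = 35.71712 now.
Offer 29 < 35.71712, so the employer rejects.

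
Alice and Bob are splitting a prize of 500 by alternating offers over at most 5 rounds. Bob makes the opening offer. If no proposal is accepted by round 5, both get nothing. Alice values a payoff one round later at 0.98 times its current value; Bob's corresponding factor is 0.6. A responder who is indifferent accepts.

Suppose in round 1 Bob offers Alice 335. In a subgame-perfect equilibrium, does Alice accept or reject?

Round 5 (Bob proposes): rejection yields 0 for Alice; Bob offers 0 and keeps 500.
Round 4 (Alice proposes): Bob can get 500 next round, worth 0.6 × 500 = 300 now, so Alice offers 300, keeping 200.
Round 3 (Bob proposes): Alice can get 200 next round, worth 0.98 × 200 = 196 now; Bob offers that and keeps 304.
Round 2 (Alice proposes): Bob can get 304 next round, worth 0.6 × 304 = 182.4 now. Alice offers 182.4 and keeps 500 − 182.4 = 317.6.
So by rejecting in round 1, Alice gets 317.6 next round, worth 0.98 × 317.6 = 311.248 now.
Offer 335 ≥ 311.248, so Alice accepts.

Accept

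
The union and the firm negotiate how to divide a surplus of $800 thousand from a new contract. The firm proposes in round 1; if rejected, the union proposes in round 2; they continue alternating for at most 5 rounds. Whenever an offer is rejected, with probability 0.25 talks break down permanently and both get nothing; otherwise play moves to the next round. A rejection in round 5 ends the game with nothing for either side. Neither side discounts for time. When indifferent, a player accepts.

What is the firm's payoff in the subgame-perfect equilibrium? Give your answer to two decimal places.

Round 5 (the firm proposes): the union will accept anything ≥ 0, so the firm offers 0 and keeps 800.
Round 4 (the union proposes): rejecting gives the firm an expected 0.75 × 800 = 600, so the union offers 600, keeping 200.
Round 3 (the firm proposes): rejecting gives the union an expected 0.75 × 200 = 150, so the firm offers 150, keeping 650.
Round 2 (the union proposes): rejecting gives the firm an expected 0.75 × 650 = 487.5. The union offers 487.5 and keeps 800 − 487.5 = 312.5.
Round 1 (the firm proposes): rejecting gives the union an expected 0.75 × 312.5 = 234.375; the firm offers that and keeps 565.625.

565.63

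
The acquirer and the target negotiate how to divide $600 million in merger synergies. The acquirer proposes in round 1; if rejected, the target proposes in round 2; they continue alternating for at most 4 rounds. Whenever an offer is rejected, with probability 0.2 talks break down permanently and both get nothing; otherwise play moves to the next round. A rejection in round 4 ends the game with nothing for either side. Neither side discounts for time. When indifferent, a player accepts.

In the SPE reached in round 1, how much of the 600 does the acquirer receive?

196.8

By backward induction:
Round 4 (the target proposes): rejection yields 0 for the acquirer; the target offers 0 and keeps 600.
Round 3 (the acquirer proposes): rejecting gives the target an expected 0.8 × 600 = 480. The acquirer offers 480 and keeps 600 − 480 = 120.
Round 2 (the target proposes): rejecting gives the acquirer an expected 0.8 × 120 = 96, so the target offers 96, keeping 504.
Round 1 (the acquirer proposes): rejecting gives the target an expected 0.8 × 504 = 403.2. The acquirer offers 403.2 and keeps 600 − 403.2 = 196.8.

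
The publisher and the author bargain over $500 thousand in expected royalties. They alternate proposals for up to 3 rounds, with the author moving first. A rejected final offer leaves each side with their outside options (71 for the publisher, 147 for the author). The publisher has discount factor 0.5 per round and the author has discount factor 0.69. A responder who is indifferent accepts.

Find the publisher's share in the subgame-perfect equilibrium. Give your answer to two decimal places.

102.00

Solve by backward induction from round 3.
Round 3 (the author proposes): the publisher gets 71 if talks fail, so the author offers 71 and keeps 429.
Round 2 (the publisher proposes): the author can get 429 next round, worth 0.69 × 429 = 296.01 now, so the publisher offers 296.01, keeping 203.99.
Round 1 (the author proposes): the publisher can get 203.99 next round, worth 0.5 × 203.99 = 101.995 now. The author offers 101.995 and keeps 500 − 101.995 = 398.005.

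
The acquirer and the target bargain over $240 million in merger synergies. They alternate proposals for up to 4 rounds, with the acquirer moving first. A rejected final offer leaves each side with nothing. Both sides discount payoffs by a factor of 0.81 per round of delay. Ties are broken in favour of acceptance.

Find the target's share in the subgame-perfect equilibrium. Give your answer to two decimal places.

Round 4 (the target proposes): the acquirer will accept anything ≥ 0, so the target offers 0 and keeps 240.
Round 3 (the acquirer proposes): the target can get 240 next round, worth 0.81 × 240 = 194.4 now, so the acquirer offers 194.4, keeping 45.6.
Round 2 (the target proposes): the acquirer can get 45.6 next round, worth 0.81 × 45.6 = 36.936 now; the target offers that and keeps 203.064.
Round 1 (the acquirer proposes): the target can get 203.064 next round, worth 0.81 × 203.064 = 164.48184 now. The acquirer offers 164.48184 and keeps 240 − 164.48184 = 75.51816.

164.48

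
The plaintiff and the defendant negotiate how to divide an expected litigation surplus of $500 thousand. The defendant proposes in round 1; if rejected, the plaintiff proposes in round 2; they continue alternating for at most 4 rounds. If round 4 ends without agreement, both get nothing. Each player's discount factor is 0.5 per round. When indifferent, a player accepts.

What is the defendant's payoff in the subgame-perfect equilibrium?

Round 4 (the plaintiff proposes): rejection yields 0 for the defendant; the plaintiff offers 0 and keeps 500.
Round 3 (the defendant proposes): the plaintiff can get 500 next round, worth 0.5 × 500 = 250 now, so the defendant offers 250, keeping 250.
Round 2 (the plaintiff proposes): the defendant can get 250 next round, worth 0.5 × 250 = 125 now; the plaintiff offers that and keeps 375.
Round 1 (the defendant proposes): the plaintiff can get 375 next round, worth 0.5 × 375 = 187.5 now; the defendant offers that and keeps 312.5.

312.5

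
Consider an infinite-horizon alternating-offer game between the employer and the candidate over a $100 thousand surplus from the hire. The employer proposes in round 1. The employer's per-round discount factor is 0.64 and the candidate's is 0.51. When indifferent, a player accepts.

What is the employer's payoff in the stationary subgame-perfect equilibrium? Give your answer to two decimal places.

72.74

When the employer proposes, the candidate accepts any offer worth at least 0.51 times what the candidate would get by proposing next round; and vice versa.
This gives x = 100 − 0.51y and y = 100 − 0.64x, where x and y are each side's share when it proposes.
Hence (1 − 0.51·0.64)x = 100(1 − 0.51), i.e. 0.6736·x = 49.
x ≈ 72.7435; the candidate's share is 100 − x ≈ 27.2565.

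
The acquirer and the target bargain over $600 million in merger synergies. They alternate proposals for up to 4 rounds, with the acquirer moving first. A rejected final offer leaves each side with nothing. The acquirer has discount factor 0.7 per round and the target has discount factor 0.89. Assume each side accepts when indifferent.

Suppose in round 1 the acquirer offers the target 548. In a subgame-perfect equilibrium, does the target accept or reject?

Accept

Round 4 (the target proposes): the acquirer will accept anything ≥ 0, so the target offers 0 and keeps 600.
Round 3 (the acquirer proposes): the target can get 600 next round, worth 0.89 × 600 = 534 now. The acquirer offers 534 and keeps 600 − 534 = 66.
Round 2 (the target proposes): the acquirer can get 66 next round, worth 0.7 × 66 = 46.2 now; the target offers that and keeps 553.8.
So by rejecting in round 1, the target gets 553.8 next round, worth 0.89 × 553.8 = 492.882 now.
Offer 548 ≥ 492.882, so the target accepts.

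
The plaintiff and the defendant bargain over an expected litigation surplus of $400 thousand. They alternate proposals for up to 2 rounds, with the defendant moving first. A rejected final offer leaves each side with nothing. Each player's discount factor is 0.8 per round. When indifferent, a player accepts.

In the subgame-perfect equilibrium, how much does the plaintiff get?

Round 2 (the plaintiff proposes): rejection yields 0 for the defendant; the plaintiff offers 0 and keeps 400.
Round 1 (the defendant proposes): the plaintiff can get 400 next round, worth 0.8 × 400 = 320 now. The defendant offers 320 and keeps 400 − 320 = 80.

320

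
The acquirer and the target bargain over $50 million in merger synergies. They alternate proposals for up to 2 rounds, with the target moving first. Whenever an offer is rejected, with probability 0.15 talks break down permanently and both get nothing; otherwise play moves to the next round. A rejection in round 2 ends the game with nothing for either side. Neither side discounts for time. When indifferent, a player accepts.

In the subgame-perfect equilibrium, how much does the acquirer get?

By backward induction:
Round 2 (the acquirer proposes): the target will accept anything ≥ 0, so the acquirer offers 0 and keeps 50.
Round 1 (the target proposes): rejecting gives the acquirer an expected 0.85 × 50 = 42.5, so the target offers 42.5, keeping 7.5.

42.5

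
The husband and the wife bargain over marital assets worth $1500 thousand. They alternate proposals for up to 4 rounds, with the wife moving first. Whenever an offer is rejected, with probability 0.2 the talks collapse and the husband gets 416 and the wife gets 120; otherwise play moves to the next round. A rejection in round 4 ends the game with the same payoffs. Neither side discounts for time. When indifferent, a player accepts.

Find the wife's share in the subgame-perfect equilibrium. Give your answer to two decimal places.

By backward induction:
Round 4 (the husband proposes): the wife gets 120 if talks fail, so the husband offers 120 and keeps 1380.
Round 3 (the wife proposes): rejecting gives the husband an expected 0.8 × 1380 + 0.2 × 416 = 1187.2; the wife offers that and keeps 312.8.
Round 2 (the husband proposes): rejecting gives the wife an expected 0.8 × 312.8 + 0.2 × 120 = 274.24, so the husband offers 274.24, keeping 1225.76.
Round 1 (the wife proposes): rejecting gives the husband an expected 0.8 × 1225.76 + 0.2 × 416 = 1063.808; the wife offers that and keeps 436.192.

436.19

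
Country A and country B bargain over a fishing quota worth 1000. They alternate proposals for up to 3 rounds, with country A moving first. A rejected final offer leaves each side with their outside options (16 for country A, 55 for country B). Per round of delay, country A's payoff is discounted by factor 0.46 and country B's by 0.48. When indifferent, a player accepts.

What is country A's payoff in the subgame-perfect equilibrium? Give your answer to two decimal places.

728.66

Round 3 (country A proposes): country B gets 55 if talks fail, so country A offers 55 and keeps 945.
Round 2 (country B proposes): country A can get 945 next round, worth 0.46 × 945 = 434.7 now, so country B offers 434.7, keeping 565.3.
Round 1 (country A proposes): country B can get 565.3 next round, worth 0.48 × 565.3 = 271.344 now; country A offers that and keeps 728.656.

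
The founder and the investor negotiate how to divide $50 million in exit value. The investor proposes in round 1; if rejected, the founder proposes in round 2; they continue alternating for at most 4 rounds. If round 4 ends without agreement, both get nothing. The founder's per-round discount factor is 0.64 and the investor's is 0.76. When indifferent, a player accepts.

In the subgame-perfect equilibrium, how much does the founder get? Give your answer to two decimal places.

By backward induction:
Round 4 (the founder proposes): rejection yields 0 for the investor; the founder offers 0 and keeps 50.
Round 3 (the investor proposes): the founder can get 50 next round, worth 0.64 × 50 = 32 now. The investor offers 32 and keeps 50 − 32 = 18.
Round 2 (the founder proposes): the investor can get 18 next round, worth 0.76 × 18 = 13.68 now; the founder offers that and keeps 36.32.
Round 1 (the investor proposes): the founder can get 36.32 next round, worth 0.64 × 36.32 = 23.2448 now; the investor offers that and keeps 26.7552.

23.24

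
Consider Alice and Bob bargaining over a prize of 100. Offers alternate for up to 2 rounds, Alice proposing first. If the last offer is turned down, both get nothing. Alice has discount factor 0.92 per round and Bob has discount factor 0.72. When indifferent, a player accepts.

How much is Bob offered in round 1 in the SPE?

72

Round 2 (Bob proposes): Alice will accept anything ≥ 0, so Bob offers 0 and keeps 100.
Round 1 (Alice proposes): Bob can get 100 next round, worth 0.72 × 100 = 72 now. Alice offers 72 and keeps 100 − 72 = 28.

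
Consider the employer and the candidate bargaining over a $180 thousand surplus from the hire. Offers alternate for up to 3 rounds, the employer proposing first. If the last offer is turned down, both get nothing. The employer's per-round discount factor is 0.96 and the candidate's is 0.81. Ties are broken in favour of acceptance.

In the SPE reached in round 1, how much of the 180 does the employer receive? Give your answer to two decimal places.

Solve by backward induction from round 3.
Round 3 (the employer proposes): the candidate will accept anything ≥ 0, so the employer offers 0 and keeps 180.
Round 2 (the candidate proposes): the employer can get 180 next round, worth 0.96 × 180 = 172.8 now, so the candidate offers 172.8, keeping 7.2.
Round 1 (the employer proposes): the candidate can get 7.2 next round, worth 0.81 × 7.2 = 5.832 now. The employer offers 5.832 and keeps 180 − 5.832 = 174.168.

174.17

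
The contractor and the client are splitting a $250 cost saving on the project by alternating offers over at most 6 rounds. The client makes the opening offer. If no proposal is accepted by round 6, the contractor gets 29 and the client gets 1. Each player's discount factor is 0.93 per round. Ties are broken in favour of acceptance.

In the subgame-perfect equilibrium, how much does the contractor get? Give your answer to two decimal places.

203.58

Solve by backward induction from round 6.
Round 6 (the contractor proposes): the client gets 1 if talks fail, so the contractor offers 1 and keeps 249.
Round 5 (the client proposes): the contractor can get 249 next round, worth 0.93 × 249 = 231.57 now. The client offers 231.57 and keeps 250 − 231.57 = 18.43.
Round 4 (the contractor proposes): the client can get 18.43 next round, worth 0.93 × 18.43 = 17.1399 now, so the contractor offers 17.1399, keeping 232.8601.
Round 3 (the client proposes): the contractor can get 232.8601 next round, worth 0.93 × 232.8601 = 216.559893 now. The client offers 216.559893 and keeps 250 − 216.559893 = 33.440107.
Round 2 (the contractor proposes): the client can get 33.440107 next round, worth 0.93 × 33.440107 = 31.09929951 now. The contractor offers 31.09929951 and keeps 250 − 31.09929951 = 218.90070049.
Round 1 (the client proposes): the contractor can get 218.90070049 next round, worth 0.93 × 218.90070049 = 203.5776514557 now; the client offers that and keeps 46.4223485443.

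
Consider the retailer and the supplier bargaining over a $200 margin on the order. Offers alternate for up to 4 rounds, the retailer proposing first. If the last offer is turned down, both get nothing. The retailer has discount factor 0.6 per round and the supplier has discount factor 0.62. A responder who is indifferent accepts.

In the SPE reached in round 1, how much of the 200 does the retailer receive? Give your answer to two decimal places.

104.27

Round 4 (the supplier proposes): rejection yields 0 for the retailer; the supplier offers 0 and keeps 200.
Round 3 (the retailer proposes): the supplier can get 200 next round, worth 0.62 × 200 = 124 now; the retailer offers that and keeps 76.
Round 2 (the supplier proposes): the retailer can get 76 next round, worth 0.6 × 76 = 45.6 now; the supplier offers that and keeps 154.4.
Round 1 (the retailer proposes): the supplier can get 154.4 next round, worth 0.62 × 154.4 = 95.728 now, so the retailer offers 95.728, keeping 104.272.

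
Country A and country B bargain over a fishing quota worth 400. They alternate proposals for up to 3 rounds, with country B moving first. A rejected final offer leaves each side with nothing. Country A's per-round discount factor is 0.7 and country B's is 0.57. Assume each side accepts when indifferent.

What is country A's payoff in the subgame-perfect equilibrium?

120.4

Round 3 (country B proposes): country A will accept anything ≥ 0, so country B offers 0 and keeps 400.
Round 2 (country A proposes): country B can get 400 next round, worth 0.57 × 400 = 228 now, so country A offers 228, keeping 172.
Round 1 (country B proposes): country A can get 172 next round, worth 0.7 × 172 = 120.4 now. Country B offers 120.4 and keeps 400 − 120.4 = 279.6.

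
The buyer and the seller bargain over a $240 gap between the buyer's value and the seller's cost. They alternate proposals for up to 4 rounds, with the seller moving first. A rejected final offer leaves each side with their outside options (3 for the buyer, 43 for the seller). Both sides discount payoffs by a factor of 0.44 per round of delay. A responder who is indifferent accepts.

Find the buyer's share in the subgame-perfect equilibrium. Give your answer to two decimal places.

Round 4 (the buyer proposes): the seller gets 43 if talks fail, so the buyer offers 43 and keeps 197.
Round 3 (the seller proposes): the buyer can get 197 next round, worth 0.44 × 197 = 86.68 now, so the seller offers 86.68, keeping 153.32.
Round 2 (the buyer proposes): the seller can get 153.32 next round, worth 0.44 × 153.32 = 67.4608 now; the buyer offers that and keeps 172.5392.
Round 1 (the seller proposes): the buyer can get 172.5392 next round, worth 0.44 × 172.5392 = 75.917248 now, so the seller offers 75.917248, keeping 164.082752.

75.92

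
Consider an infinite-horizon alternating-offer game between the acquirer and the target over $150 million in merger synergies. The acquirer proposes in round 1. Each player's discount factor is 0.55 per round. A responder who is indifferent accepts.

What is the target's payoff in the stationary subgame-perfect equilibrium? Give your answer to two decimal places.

Let x be the acquirer's share when the acquirer proposes and y be the target's share when the target proposes.
The target accepts iff offered ≥ 0.55·y, so x = 150 − 0.55y. Symmetrically y = 150 − 0.55x.
Substituting: x = 150 − 0.55(150 − 0.55x), giving x(1 − 0.55·0.55) = 150(1 − 0.55).
So x = 150 × 0.45 / 0.6975 ≈ 96.7742, and the target receives 150 − x ≈ 53.2258.

53.23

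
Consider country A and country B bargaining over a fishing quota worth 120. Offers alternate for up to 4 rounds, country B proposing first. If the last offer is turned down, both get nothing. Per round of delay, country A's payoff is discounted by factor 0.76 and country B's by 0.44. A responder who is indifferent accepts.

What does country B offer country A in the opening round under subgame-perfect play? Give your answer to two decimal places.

Round 4 (country A proposes): rejection yields 0 for country B; country A offers 0 and keeps 120.
Round 3 (country B proposes): country A can get 120 next round, worth 0.76 × 120 = 91.2 now, so country B offers 91.2, keeping 28.8.
Round 2 (country A proposes): country B can get 28.8 next round, worth 0.44 × 28.8 = 12.672 now; country A offers that and keeps 107.328.
Round 1 (country B proposes): country A can get 107.328 next round, worth 0.76 × 107.328 = 81.56928 now; country B offers that and keeps 38.43072.

81.57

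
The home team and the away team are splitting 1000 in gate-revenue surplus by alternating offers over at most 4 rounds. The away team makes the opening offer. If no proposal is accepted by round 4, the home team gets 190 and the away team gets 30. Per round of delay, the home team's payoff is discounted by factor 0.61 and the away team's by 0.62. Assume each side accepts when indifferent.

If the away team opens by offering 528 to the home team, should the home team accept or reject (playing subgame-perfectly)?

Work out the home team's continuation value if the offer is rejected.
Round 4 (the home team proposes): the away team gets 30 if talks fail, so the home team offers 30 and keeps 970.
Round 3 (the away team proposes): the home team can get 970 next round, worth 0.61 × 970 = 591.7 now, so the away team offers 591.7, keeping 408.3.
Round 2 (the home team proposes): the away team can get 408.3 next round, worth 0.62 × 408.3 = 253.146 now; the home team offers that and keeps 746.854.
So by rejecting in round 1, the home team gets 746.854 next round, worth 0.61 × 746.854 = 455.58094 now.
Offer 528 ≥ 455.58094, so the home team accepts.

Accept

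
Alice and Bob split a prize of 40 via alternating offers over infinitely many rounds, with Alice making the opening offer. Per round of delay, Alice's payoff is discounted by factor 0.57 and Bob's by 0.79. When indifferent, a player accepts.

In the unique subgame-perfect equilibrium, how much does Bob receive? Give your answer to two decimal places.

24.72

When Alice proposes, Bob accepts any offer worth at least 0.79 times what Bob would get by proposing next round; and vice versa.
This gives x = 40 − 0.79y and y = 40 − 0.57x, where x and y are each side's share when it proposes.
Hence (1 − 0.79·0.57)x = 40(1 − 0.79), i.e. 0.5497·x = 8.4.
x ≈ 15.2811; Bob's share is 40 − x ≈ 24.7189.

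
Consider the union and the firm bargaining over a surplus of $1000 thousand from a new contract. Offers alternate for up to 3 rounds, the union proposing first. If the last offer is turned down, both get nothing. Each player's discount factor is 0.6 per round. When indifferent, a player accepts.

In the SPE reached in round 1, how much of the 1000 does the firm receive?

Round 3 (the union proposes): the firm will accept anything ≥ 0, so the union offers 0 and keeps 1000.
Round 2 (the firm proposes): the union can get 1000 next round, worth 0.6 × 1000 = 600 now; the firm offers that and keeps 400.
Round 1 (the union proposes): the firm can get 400 next round, worth 0.6 × 400 = 240 now. The union offers 240 and keeps 1000 − 240 = 760.

240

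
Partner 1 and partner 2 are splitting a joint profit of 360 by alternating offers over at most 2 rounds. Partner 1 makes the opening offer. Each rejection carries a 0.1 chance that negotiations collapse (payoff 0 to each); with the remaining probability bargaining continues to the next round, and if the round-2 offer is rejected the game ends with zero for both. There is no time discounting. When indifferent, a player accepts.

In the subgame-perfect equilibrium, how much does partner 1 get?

By backward induction:
Round 2 (partner 2 proposes): partner 1 will accept anything ≥ 0, so partner 2 offers 0 and keeps 360.
Round 1 (partner 1 proposes): rejecting gives partner 2 an expected 0.9 × 360 = 324, so partner 1 offers 324, keeping 36.

36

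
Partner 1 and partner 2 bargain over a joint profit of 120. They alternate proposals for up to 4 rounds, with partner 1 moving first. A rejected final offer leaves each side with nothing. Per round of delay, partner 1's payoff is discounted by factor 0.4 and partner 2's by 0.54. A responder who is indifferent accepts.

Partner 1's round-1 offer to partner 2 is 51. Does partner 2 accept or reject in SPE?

Reject

Work out partner 2's continuation value if the offer is rejected.
Round 4 (partner 2 proposes): partner 1 will accept anything ≥ 0, so partner 2 offers 0 and keeps 120.
Round 3 (partner 1 proposes): partner 2 can get 120 next round, worth 0.54 × 120 = 64.8 now, so partner 1 offers 64.8, keeping 55.2.
Round 2 (partner 2 proposes): partner 1 can get 55.2 next round, worth 0.4 × 55.2 = 22.08 now, so partner 2 offers 22.08, keeping 97.92.
So by rejecting in round 1, partner 2 gets 97.92 next round, worth 0.54 × 97.92 = 52.8768 now.
Offer 51 < 52.8768, so partner 2 rejects.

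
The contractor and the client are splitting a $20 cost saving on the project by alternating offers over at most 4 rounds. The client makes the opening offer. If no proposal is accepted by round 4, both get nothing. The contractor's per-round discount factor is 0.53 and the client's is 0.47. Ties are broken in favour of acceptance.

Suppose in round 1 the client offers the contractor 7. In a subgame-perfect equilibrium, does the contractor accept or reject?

Reject

Round 4 (the contractor proposes): the client will accept anything ≥ 0, so the contractor offers 0 and keeps 20.
Round 3 (the client proposes): the contractor can get 20 next round, worth 0.53 × 20 = 10.6 now. The client offers 10.6 and keeps 20 − 10.6 = 9.4.
Round 2 (the contractor proposes): the client can get 9.4 next round, worth 0.47 × 9.4 = 4.418 now; the contractor offers that and keeps 15.582.
So by rejecting in round 1, the contractor gets 15.582 next round, worth 0.53 × 15.582 = 8.25846 now.
Offer 7 < 8.25846, so the contractor rejects.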